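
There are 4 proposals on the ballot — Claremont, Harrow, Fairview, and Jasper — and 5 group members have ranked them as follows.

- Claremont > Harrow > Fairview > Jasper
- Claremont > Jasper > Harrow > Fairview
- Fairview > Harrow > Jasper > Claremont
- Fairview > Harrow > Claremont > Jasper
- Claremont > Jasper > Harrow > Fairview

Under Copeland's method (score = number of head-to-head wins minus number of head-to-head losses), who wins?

Pairwise results:
  Claremont vs Harrow: Claremont wins 3–2.
  Claremont vs Fairview: Claremont wins 3–2.
  Claremont vs Jasper: Claremont wins 4–1.
  Harrow vs Fairview: Harrow wins 3–2.
  Harrow vs Jasper: Harrow wins 3–2.
  Fairview vs Jasper: Fairview wins 3–2.
Copeland scores (wins − losses):
  Claremont: 3 − 0 = 3
  Harrow: 2 − 1 = 1
  Fairview: 1 − 2 = -1
  Jasper: 0 − 3 = -3
Claremont has the best Copeland score.

Claremont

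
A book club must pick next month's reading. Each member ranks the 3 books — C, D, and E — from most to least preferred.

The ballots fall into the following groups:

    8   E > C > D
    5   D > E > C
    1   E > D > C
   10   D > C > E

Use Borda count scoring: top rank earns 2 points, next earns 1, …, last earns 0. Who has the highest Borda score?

D

Borda scores:
  C: 8·1 + 5·0 + 0 + 10·1 = 18
  D: 8·0 + 5·2 + 1 + 10·2 = 31
  E: 8·2 + 5·1 + 2 + 10·0 = 23
D has the highest total.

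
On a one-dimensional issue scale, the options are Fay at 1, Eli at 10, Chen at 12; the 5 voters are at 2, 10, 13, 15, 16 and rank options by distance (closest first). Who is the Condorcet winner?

With single-peaked preferences on a line, the Condorcet winner is the candidate closest to the median voter.
The median voter (position 13) is closest to Chen at 12.
Check: Chen vs Fay — voters closer to Chen: 4 of 5.

Chen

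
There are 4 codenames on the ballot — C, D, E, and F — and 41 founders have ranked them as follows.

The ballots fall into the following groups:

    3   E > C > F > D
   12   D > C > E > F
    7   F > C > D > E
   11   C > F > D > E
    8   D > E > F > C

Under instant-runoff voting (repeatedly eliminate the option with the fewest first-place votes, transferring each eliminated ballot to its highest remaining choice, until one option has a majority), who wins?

C

Round 1: D 20, C 11, F 7, E 3. E has the fewest and is eliminated.
Round 2: D 20, C 14, F 7. F has the fewest and is eliminated.
Round 3: C 21, D 20. C has a majority.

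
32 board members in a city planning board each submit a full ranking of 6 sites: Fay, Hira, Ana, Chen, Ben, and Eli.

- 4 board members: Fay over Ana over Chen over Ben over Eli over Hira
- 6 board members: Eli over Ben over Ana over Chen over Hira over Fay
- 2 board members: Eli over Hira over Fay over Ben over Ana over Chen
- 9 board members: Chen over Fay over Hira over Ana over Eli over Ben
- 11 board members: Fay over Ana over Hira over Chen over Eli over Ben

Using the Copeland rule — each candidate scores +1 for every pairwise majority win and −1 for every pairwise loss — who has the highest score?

Pairwise results:
  Fay vs Hira: Fay wins 24–8.
  Fay vs Ana: Fay wins 26–6.
  Fay vs Chen: Fay wins 17–15.
  Fay vs Ben: Fay wins 26–6.
  Fay vs Eli: Fay wins 24–8.
  Hira vs Ana: Ana wins 21–11.
  Hira vs Chen: Chen wins 19–13.
  Hira vs Ben: Hira wins 22–10.
  Hira vs Eli: Hira wins 20–12.
  Ana vs Chen: Ana wins 23–9.
  Ana vs Ben: Ana wins 24–8.
  Ana vs Eli: Ana wins 24–8.
  Chen vs Ben: Chen wins 24–8.
  Chen vs Eli: Chen wins 24–8.
  Ben vs Eli: Eli wins 28–4.
Copeland scores (wins − losses):
  Fay: 5 − 0 = 5
  Hira: 2 − 3 = -1
  Ana: 4 − 1 = 3
  Chen: 3 − 2 = 1
  Ben: 0 − 5 = -5
  Eli: 1 − 4 = -3
Fay has the best Copeland score.

Fay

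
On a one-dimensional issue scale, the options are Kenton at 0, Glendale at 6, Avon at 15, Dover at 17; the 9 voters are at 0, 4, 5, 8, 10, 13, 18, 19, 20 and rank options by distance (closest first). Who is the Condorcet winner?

Glendale

With single-peaked preferences on a line, the Condorcet winner is the candidate closest to the median voter.
The median voter (position 10) is closest to Glendale at 6.
Check: Glendale vs Avon — voters closer to Glendale: 5 of 9.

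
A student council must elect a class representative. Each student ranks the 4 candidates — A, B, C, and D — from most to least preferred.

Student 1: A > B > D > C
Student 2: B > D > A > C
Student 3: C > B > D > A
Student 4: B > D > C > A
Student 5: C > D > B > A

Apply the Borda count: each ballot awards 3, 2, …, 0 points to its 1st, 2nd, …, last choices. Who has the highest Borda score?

Borda scores:
  A: 3 + 1 + 0 + 0 + 0 = 4
  B: 2 + 3 + 2 + 3 + 1 = 11
  C: 0 + 0 + 3 + 1 + 3 = 7
  D: 1 + 2 + 1 + 2 + 2 = 8
B has the highest total.

B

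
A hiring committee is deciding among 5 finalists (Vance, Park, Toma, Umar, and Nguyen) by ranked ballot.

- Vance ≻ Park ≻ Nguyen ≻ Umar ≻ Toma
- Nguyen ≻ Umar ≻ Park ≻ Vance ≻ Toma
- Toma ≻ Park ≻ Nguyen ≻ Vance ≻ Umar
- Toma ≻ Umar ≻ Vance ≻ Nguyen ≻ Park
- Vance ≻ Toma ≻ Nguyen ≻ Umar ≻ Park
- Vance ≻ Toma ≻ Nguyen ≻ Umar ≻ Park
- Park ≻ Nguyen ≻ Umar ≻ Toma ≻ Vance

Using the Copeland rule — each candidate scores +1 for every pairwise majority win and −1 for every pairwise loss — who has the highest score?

Pairwise results:
  Vance vs Park: Vance wins 4–3.
  Vance vs Toma: Vance wins 4–3.
  Vance vs Umar: Vance wins 4–3.
  Vance vs Nguyen: Vance wins 4–3.
  Park vs Toma: Toma wins 4–3.
  Park vs Umar: Umar wins 4–3.
  Park vs Nguyen: Nguyen wins 4–3.
  Toma vs Umar: Toma wins 4–3.
  Toma vs Nguyen: Toma wins 4–3.
  Umar vs Nguyen: Nguyen wins 6–1.
Copeland scores (wins − losses):
  Vance: 4 − 0 = 4
  Park: 0 − 4 = -4
  Toma: 3 − 1 = 2
  Umar: 1 − 3 = -2
  Nguyen: 2 − 2 = 0
Vance has the best Copeland score.

Vance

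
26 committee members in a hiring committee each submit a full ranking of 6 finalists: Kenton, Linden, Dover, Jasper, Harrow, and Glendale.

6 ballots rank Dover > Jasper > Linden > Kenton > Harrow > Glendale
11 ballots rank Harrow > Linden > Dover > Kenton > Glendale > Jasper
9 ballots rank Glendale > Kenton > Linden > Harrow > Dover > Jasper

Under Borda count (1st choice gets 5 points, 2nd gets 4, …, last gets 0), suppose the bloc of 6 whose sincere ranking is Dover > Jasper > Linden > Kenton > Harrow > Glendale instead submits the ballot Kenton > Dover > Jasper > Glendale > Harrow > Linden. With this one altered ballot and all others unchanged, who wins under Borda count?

Kenton

Borda totals with the altered ballot: Kenton 88, Linden 71, Dover 66, Jasper 18, Harrow 79, Glendale 68.
The switch changes the winner from Linden to Kenton.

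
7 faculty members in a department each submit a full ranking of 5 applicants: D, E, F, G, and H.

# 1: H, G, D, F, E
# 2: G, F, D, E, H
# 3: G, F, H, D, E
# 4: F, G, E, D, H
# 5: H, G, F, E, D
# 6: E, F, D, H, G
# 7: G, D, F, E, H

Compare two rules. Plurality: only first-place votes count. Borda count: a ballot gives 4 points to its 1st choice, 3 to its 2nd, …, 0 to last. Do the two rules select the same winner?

Plurality first-place counts: D 0, E 1, F 1, G 3, H 2 → G.
Borda totals: D 11, E 9, F 18, G 21, H 11 → G.
The two rules agree on G.

Yes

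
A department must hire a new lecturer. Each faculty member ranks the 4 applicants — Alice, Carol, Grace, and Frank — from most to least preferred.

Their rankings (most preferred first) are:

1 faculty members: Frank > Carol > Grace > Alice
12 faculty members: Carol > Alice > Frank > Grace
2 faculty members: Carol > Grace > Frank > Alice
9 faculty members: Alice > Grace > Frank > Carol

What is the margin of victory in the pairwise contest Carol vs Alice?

Ballots ranking Carol above Alice: 1+12+2 = 15.
Ballots ranking Alice above Carol: 9.
Carol wins 15–9, a margin of 6.

6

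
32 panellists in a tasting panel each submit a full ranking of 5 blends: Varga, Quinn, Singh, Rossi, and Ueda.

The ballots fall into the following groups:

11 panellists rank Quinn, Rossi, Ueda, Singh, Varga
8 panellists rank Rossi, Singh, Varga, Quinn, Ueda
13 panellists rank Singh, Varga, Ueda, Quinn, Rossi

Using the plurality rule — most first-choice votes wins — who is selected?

First-place vote totals:
  Varga: 0
  Quinn: 11
  Singh: 13
  Rossi: 8
  Ueda: 0
Singh has the most first-place votes.

Singh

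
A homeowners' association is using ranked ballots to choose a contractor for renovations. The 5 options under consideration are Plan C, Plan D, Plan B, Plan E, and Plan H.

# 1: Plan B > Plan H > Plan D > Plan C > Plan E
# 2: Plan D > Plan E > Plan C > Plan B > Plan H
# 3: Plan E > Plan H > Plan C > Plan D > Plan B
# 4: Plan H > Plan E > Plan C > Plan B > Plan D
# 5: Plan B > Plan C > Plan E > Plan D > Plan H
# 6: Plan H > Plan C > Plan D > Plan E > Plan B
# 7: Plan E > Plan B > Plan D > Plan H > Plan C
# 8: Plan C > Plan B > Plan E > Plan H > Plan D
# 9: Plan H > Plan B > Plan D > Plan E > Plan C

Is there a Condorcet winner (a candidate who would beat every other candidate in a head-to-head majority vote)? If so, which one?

Head-to-head results (9 voters total):
Plan C vs Plan D: Plan C wins 5–4.
Plan C vs Plan B: Plan C wins 5–4.
Plan C vs Plan E: Plan E wins 5–4.
Plan C vs Plan H: Plan H wins 6–3.
Plan D vs Plan B: Plan B wins 6–3.
Plan D vs Plan E: Plan E wins 5–4.
Plan D vs Plan H: Plan H wins 6–3.
Plan B vs Plan E: Plan E wins 5–4.
Plan B vs Plan H: Plan B wins 5–4.
Plan E vs Plan H: Plan E wins 5–4.
Plan E beats each rival — Plan C (5–4), Plan D (5–4), Plan B (5–4), Plan H (5–4) — so Plan E is the Condorcet winner.

Plan E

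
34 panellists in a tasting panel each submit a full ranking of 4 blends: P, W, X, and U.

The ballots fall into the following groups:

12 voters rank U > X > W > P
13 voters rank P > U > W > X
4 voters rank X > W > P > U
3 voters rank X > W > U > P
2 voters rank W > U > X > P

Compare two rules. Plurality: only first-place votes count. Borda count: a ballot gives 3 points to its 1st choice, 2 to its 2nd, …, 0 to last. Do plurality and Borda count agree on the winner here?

No

Plurality first-place counts: P 13, W 2, X 7, U 12 → P.
Borda totals: P 43, W 45, X 47, U 69 → U.
The two rules disagree: plurality picks P, Borda picks U.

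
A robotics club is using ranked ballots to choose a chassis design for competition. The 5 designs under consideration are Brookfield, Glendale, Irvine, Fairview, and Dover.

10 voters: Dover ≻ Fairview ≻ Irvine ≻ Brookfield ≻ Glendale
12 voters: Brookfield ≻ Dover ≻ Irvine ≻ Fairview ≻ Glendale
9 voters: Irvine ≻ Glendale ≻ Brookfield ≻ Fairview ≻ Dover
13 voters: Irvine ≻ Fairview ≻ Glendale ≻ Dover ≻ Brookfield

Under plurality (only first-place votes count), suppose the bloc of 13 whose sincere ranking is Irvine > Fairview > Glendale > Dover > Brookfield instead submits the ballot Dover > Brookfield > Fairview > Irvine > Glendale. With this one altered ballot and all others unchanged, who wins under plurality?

Dover

First-place totals with the altered ballot: Brookfield 12, Glendale 0, Irvine 9, Fairview 0, Dover 23.
The switch changes the winner from Irvine to Dover.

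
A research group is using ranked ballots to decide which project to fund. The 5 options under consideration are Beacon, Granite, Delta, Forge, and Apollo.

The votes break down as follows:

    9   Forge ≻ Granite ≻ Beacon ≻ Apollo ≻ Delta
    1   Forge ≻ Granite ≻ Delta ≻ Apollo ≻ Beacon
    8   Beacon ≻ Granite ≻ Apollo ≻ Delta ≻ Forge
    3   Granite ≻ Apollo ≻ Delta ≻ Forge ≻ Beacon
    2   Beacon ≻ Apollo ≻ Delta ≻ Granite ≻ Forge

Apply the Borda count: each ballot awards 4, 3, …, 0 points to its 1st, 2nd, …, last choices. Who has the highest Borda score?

Borda scores:
  Beacon: 9·2 + 0 + 8·4 + 3·0 + 2·4 = 58
  Granite: 9·3 + 3 + 8·3 + 3·4 + 2·1 = 68
  Delta: 9·0 + 2 + 8·1 + 3·2 + 2·2 = 20
  Forge: 9·4 + 4 + 8·0 + 3·1 + 2·0 = 43
  Apollo: 9·1 + 1 + 8·2 + 3·3 + 2·3 = 41
Granite has the highest total.

Granite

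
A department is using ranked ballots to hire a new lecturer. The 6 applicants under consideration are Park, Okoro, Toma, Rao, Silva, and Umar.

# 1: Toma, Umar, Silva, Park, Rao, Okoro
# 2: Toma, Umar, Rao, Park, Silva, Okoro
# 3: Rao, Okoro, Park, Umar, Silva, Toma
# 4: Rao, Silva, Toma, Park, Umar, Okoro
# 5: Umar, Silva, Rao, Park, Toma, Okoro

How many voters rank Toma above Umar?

3

Ballots ranking Toma above Umar: 3.
Ballots ranking Umar above Toma: 2.
So 3 of 5 voters prefer Toma to Umar.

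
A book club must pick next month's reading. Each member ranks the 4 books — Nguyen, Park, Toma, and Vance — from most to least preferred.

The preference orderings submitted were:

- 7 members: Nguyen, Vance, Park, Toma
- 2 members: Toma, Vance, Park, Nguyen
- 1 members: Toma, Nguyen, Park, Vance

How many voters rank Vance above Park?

9

Ballots ranking Vance above Park: 7+2 = 9.
Ballots ranking Park above Vance: 1.
So 9 of 10 voters prefer Vance to Park.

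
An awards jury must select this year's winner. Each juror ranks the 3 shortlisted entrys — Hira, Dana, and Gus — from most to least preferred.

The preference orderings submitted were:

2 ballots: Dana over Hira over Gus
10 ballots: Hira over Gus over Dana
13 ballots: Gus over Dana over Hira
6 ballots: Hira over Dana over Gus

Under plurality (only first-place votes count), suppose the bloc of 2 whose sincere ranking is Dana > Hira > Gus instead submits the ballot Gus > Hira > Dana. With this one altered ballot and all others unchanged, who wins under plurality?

Hira

First-place totals with the altered ballot: Hira 16, Dana 0, Gus 15.
The winner is unchanged: still Hira.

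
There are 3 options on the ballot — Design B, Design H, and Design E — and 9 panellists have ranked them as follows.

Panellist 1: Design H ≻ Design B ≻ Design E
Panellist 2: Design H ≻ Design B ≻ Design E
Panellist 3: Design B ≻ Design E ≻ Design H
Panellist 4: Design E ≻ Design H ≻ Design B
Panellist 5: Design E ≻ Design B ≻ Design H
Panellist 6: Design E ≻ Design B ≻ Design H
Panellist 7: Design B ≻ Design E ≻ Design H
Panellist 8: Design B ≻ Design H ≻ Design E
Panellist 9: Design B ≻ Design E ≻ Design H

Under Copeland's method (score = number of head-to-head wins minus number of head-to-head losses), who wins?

Pairwise results:
  Design B vs Design H: Design B wins 6–3.
  Design B vs Design E: Design B wins 6–3.
  Design H vs Design E: Design E wins 6–3.
Copeland scores (wins − losses):
  Design B: 2 − 0 = 2
  Design H: 0 − 2 = -2
  Design E: 1 − 1 = 0
Design B has the best Copeland score.

Design B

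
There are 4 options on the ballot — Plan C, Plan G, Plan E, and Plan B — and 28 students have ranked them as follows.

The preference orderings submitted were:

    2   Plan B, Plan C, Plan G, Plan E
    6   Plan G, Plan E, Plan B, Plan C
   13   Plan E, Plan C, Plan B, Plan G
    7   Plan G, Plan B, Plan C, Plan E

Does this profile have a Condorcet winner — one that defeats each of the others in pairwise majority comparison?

No

Head-to-head results (28 voters total):
Plan C vs Plan G: Plan C wins 15–13.
Plan C vs Plan E: Plan E wins 19–9.
Plan C vs Plan B: Plan B wins 15–13.
Plan G vs Plan E: Plan G wins 15–13.
Plan G vs Plan B: Plan B wins 15–13.
Plan E vs Plan B: Plan E wins 19–9.
No candidate beats all others: Plan C beats Plan G beats Plan E beats Plan C, a majority cycle.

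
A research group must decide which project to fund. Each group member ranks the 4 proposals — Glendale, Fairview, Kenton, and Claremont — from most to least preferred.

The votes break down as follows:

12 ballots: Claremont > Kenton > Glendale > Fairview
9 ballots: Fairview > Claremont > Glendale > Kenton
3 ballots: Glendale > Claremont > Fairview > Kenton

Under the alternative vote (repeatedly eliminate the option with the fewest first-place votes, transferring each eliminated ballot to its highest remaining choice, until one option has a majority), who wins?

Round 1: Claremont 12, Fairview 9, Glendale 3, Kenton 0. Kenton has the fewest and is eliminated.
Round 2: Claremont 12, Fairview 9, Glendale 3. Glendale has the fewest and is eliminated.
Round 3: Claremont 15, Fairview 9. Claremont has a majority.

Claremont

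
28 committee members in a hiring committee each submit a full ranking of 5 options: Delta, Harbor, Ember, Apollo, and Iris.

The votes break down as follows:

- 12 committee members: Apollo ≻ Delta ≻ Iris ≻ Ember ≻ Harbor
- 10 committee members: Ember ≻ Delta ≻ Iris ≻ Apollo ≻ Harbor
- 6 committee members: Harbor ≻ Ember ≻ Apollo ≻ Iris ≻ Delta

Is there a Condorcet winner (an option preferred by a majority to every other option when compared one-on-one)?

Yes

Head-to-head results (28 voters total):
Delta vs Harbor: Delta wins 22–6.
Delta vs Ember: Ember wins 16–12.
Delta vs Apollo: Apollo wins 18–10.
Delta vs Iris: Delta wins 22–6.
Harbor vs Ember: Ember wins 22–6.
Harbor vs Apollo: Apollo wins 22–6.
Harbor vs Iris: Iris wins 22–6.
Ember vs Apollo: Ember wins 16–12.
Ember vs Iris: Ember wins 16–12.
Apollo vs Iris: Apollo wins 18–10.
Ember beats each rival — Delta (16–12), Harbor (22–6), Apollo (16–12), Iris (16–12) — so Ember is the Condorcet winner.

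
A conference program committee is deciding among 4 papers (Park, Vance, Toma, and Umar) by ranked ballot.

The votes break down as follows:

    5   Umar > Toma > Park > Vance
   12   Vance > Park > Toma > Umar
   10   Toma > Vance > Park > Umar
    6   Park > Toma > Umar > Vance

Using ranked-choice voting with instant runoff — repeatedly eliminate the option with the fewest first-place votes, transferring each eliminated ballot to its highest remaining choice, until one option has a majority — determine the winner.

Round 1: Vance 12, Toma 10, Park 6, Umar 5. Umar has the fewest and is eliminated.
Round 2: Toma 15, Vance 12, Park 6. Park has the fewest and is eliminated.
Round 3: Toma 21, Vance 12. Toma has a majority.

Toma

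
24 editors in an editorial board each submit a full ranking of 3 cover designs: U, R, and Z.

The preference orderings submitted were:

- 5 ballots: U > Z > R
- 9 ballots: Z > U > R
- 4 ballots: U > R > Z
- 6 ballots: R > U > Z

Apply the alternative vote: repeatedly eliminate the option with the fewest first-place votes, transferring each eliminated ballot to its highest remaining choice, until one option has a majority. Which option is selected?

U

Round 1: U 9, Z 9, R 6. R has the fewest and is eliminated.
Round 2: U 15, Z 9. U has a majority.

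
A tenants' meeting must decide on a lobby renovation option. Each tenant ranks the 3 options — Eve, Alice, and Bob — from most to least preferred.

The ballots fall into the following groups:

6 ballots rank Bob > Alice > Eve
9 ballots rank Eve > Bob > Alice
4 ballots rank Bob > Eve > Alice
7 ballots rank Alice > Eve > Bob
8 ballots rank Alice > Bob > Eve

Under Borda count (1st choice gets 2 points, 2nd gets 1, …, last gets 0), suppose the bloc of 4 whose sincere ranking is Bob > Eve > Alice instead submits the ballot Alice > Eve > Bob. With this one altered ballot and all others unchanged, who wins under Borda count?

Alice

Borda totals with the altered ballot: Eve 29, Alice 44, Bob 29.
The switch changes the winner from Bob to Alice.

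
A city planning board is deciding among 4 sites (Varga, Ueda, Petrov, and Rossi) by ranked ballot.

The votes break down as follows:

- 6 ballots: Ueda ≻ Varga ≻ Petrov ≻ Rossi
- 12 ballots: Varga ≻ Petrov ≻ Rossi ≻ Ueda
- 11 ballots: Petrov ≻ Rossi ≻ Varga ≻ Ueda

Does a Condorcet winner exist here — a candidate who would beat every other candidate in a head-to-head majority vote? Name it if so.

Head-to-head results (29 voters total):
Varga vs Ueda: Varga wins 23–6.
Varga vs Petrov: Varga wins 18–11.
Varga vs Rossi: Varga wins 18–11.
Ueda vs Petrov: Petrov wins 23–6.
Ueda vs Rossi: Rossi wins 23–6.
Petrov vs Rossi: Petrov wins 29–0.
Varga beats each rival — Ueda (23–6), Petrov (18–11), Rossi (18–11) — so Varga is the Condorcet winner.

Varga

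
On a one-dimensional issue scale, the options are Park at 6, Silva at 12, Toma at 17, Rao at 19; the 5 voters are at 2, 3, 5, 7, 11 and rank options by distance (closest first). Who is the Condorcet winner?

Park

With single-peaked preferences on a line, the Condorcet winner is the candidate closest to the median voter.
The median voter (position 5) is closest to Park at 6.
Check: Park vs Silva — voters closer to Park: 4 of 5.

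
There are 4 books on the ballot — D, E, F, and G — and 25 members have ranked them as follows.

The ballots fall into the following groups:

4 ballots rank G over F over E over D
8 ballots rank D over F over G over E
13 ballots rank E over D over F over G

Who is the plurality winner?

E

First-place vote totals:
  D: 8
  E: 13
  F: 0
  G: 4
E has the most first-place votes.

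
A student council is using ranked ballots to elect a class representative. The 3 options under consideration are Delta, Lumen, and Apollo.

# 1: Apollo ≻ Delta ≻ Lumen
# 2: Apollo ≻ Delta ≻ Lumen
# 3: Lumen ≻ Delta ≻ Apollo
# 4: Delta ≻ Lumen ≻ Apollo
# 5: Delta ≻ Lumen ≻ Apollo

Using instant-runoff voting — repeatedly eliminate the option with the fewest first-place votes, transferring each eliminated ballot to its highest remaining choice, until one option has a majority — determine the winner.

Delta

Round 1: Delta 2, Apollo 2, Lumen 1. Lumen has the fewest and is eliminated.
Round 2: Delta 3, Apollo 2. Delta has a majority.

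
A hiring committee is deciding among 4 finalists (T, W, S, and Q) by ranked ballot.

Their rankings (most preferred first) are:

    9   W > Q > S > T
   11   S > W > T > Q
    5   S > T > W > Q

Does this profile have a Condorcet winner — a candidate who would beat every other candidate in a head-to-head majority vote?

Yes

Head-to-head results (25 voters total):
T vs W: W wins 20–5.
T vs S: S wins 25–0.
T vs Q: T wins 16–9.
W vs S: S wins 16–9.
W vs Q: W wins 25–0.
S vs Q: S wins 16–9.
S beats each rival — T (25–0), W (16–9), Q (16–9) — so S is the Condorcet winner.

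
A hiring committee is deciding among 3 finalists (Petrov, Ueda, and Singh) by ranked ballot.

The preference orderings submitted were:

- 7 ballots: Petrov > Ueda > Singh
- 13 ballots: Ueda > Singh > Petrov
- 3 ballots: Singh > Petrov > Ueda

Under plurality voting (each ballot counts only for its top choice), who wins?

Ueda

First-place vote totals:
  Petrov: 7
  Ueda: 13
  Singh: 3
Ueda has the most first-place votes.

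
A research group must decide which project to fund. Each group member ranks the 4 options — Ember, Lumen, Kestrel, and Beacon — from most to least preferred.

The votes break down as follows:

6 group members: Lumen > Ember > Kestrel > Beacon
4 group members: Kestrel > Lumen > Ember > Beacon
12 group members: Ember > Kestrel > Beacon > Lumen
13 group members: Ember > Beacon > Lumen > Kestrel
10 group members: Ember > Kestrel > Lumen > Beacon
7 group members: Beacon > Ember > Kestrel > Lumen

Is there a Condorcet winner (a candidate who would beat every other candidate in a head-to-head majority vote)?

Head-to-head results (52 voters total):
Ember vs Lumen: Ember wins 42–10.
Ember vs Kestrel: Ember wins 48–4.
Ember vs Beacon: Ember wins 45–7.
Lumen vs Kestrel: Kestrel wins 33–19.
Lumen vs Beacon: Beacon wins 32–20.
Kestrel vs Beacon: Kestrel wins 32–20.
Ember beats each rival — Lumen (42–10), Kestrel (48–4), Beacon (45–7) — so Ember is the Condorcet winner.

Yes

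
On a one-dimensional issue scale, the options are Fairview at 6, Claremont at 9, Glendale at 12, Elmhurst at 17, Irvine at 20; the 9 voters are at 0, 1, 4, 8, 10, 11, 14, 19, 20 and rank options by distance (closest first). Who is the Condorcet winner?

Claremont

With single-peaked preferences on a line, the Condorcet winner is the candidate closest to the median voter.
The median voter (position 10) is closest to Claremont at 9.
Check: Claremont vs Glendale — voters closer to Claremont: 5 of 9.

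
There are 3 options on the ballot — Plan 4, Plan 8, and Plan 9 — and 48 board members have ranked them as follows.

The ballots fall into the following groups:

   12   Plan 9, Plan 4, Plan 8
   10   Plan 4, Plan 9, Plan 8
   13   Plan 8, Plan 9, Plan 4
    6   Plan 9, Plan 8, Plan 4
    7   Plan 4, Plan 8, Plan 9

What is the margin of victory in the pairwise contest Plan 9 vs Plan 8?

Ballots ranking Plan 9 above Plan 8: 12+10+6 = 28.
Ballots ranking Plan 8 above Plan 9: 13+7 = 20.
Plan 9 wins 28–20, a margin of 8.

8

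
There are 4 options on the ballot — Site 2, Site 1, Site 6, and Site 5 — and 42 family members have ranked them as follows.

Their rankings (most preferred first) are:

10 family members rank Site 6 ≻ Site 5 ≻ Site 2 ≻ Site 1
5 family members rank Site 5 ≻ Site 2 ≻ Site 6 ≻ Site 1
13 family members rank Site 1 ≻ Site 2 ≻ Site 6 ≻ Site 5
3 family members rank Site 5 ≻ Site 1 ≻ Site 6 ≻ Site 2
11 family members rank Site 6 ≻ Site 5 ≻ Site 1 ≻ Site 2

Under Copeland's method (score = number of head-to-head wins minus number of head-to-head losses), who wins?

Pairwise results:
  Site 2 vs Site 1: Site 1 wins 27–15.
  Site 2 vs Site 6: Site 6 wins 24–18.
  Site 2 vs Site 5: Site 5 wins 29–13.
  Site 1 vs Site 6: Site 6 wins 26–16.
  Site 1 vs Site 5: Site 5 wins 29–13.
  Site 6 vs Site 5: Site 6 wins 34–8.
Copeland scores (wins − losses):
  Site 2: 0 − 3 = -3
  Site 1: 1 − 2 = -1
  Site 6: 3 − 0 = 3
  Site 5: 2 − 1 = 1
Site 6 has the best Copeland score.

Site 6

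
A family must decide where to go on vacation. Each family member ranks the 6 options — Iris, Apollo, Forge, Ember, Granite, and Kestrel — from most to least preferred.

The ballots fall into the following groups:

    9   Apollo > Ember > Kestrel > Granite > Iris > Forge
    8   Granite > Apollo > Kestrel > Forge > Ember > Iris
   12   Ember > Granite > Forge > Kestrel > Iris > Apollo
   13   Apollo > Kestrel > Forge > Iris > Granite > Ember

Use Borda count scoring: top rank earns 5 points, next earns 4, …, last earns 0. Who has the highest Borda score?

Borda scores:
  Iris: 9·1 + 8·0 + 12·1 + 13·2 = 47
  Apollo: 9·5 + 8·4 + 12·0 + 13·5 = 142
  Forge: 9·0 + 8·2 + 12·3 + 13·3 = 91
  Ember: 9·4 + 8·1 + 12·5 + 13·0 = 104
  Granite: 9·2 + 8·5 + 12·4 + 13·1 = 119
  Kestrel: 9·3 + 8·3 + 12·2 + 13·4 = 127
Apollo has the highest total.

Apollo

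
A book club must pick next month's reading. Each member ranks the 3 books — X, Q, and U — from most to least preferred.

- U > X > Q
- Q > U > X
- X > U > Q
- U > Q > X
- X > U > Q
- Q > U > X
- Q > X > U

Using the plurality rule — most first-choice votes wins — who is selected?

First-place vote totals:
  X: 2
  Q: 3
  U: 2
Q has the most first-place votes.

Q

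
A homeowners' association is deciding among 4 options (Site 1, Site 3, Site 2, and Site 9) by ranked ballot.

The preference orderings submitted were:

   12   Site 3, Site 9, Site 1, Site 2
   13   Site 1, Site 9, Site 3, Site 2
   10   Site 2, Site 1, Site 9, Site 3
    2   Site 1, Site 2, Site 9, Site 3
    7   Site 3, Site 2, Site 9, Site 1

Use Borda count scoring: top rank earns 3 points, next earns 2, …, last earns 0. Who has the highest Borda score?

Site 1

Borda scores:
  Site 1: 12·1 + 13·3 + 10·2 + 2·3 + 7·0 = 77
  Site 3: 12·3 + 13·1 + 10·0 + 2·0 + 7·3 = 70
  Site 2: 12·0 + 13·0 + 10·3 + 2·2 + 7·2 = 48
  Site 9: 12·2 + 13·2 + 10·1 + 2·1 + 7·1 = 69
Site 1 has the highest total.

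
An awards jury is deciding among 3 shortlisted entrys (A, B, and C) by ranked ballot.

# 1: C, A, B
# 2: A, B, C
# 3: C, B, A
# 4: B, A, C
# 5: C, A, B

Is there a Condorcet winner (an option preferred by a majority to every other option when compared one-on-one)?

Yes

Head-to-head results (5 voters total):
A vs B: A wins 3–2.
A vs C: C wins 3–2.
B vs C: C wins 3–2.
C beats each rival — A (3–2), B (3–2) — so C is the Condorcet winner.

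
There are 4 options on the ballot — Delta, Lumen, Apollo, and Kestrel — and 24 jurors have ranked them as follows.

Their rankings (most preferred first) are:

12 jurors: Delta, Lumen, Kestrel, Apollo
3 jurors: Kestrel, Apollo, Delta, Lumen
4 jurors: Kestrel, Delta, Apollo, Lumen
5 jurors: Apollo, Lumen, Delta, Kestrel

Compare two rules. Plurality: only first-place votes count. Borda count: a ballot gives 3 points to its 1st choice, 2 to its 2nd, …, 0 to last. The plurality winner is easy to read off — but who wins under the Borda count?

Delta

Plurality first-place counts: Delta 12, Lumen 0, Apollo 5, Kestrel 7 → Delta.
Borda totals: Delta 52, Lumen 34, Apollo 25, Kestrel 33 → Delta.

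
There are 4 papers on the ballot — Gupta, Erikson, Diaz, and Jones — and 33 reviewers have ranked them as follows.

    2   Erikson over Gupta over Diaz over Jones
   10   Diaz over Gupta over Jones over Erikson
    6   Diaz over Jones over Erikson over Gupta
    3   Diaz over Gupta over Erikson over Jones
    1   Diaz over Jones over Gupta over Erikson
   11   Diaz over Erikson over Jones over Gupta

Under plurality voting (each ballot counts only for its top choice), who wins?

First-place vote totals:
  Gupta: 0
  Erikson: 2
  Diaz: 31
  Jones: 0
Diaz has the most first-place votes.

Diaz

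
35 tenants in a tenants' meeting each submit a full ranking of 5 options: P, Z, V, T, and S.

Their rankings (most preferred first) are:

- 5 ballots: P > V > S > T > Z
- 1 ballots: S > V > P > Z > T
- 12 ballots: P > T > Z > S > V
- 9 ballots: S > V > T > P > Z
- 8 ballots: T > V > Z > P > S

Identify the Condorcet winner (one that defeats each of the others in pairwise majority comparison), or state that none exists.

Head-to-head results (35 voters total):
P vs Z: P wins 27–8.
P vs V: V wins 18–17.
P vs T: P wins 18–17.
P vs S: P wins 25–10.
Z vs V: V wins 23–12.
Z vs T: T wins 34–1.
Z vs S: Z wins 20–15.
V vs T: T wins 20–15.
V vs S: S wins 22–13.
T vs S: T wins 20–15.
No candidate beats all others: P beats T beats V beats P, a majority cycle.

None — there is no Condorcet winner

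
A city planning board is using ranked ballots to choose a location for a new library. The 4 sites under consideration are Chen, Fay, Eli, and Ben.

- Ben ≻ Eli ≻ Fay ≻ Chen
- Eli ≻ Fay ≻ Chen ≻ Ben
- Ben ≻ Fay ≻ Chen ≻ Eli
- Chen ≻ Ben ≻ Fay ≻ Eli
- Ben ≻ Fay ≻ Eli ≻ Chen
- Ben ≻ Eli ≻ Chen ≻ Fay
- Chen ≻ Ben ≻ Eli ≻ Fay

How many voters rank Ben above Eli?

Ballots ranking Ben above Eli: 6.
Ballots ranking Eli above Ben: 1.
So 6 of 7 voters prefer Ben to Eli.

6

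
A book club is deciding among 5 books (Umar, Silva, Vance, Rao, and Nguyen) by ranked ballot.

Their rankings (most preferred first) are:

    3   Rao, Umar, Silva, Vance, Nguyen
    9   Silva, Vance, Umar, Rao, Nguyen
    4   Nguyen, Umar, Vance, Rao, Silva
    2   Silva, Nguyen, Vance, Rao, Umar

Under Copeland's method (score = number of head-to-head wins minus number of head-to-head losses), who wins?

Pairwise results:
  Umar vs Silva: Silva wins 11–7.
  Umar vs Vance: Vance wins 11–7.
  Umar vs Rao: Umar wins 13–5.
  Umar vs Nguyen: Umar wins 12–6.
  Silva vs Vance: Silva wins 14–4.
  Silva vs Rao: Silva wins 11–7.
  Silva vs Nguyen: Silva wins 14–4.
  Vance vs Rao: Vance wins 15–3.
  Vance vs Nguyen: Vance wins 12–6.
  Rao vs Nguyen: Rao wins 12–6.
Copeland scores (wins − losses):
  Umar: 2 − 2 = 0
  Silva: 4 − 0 = 4
  Vance: 3 − 1 = 2
  Rao: 1 − 3 = -2
  Nguyen: 0 − 4 = -4
Silva has the best Copeland score.

Silva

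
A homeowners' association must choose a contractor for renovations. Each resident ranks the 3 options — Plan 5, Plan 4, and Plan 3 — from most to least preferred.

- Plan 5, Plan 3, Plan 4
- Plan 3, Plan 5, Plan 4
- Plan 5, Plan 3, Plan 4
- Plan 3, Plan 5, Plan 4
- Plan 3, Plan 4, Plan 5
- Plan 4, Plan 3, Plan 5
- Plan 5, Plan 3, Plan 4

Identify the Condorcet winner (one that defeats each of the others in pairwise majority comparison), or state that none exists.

Plan 3

Head-to-head results (7 voters total):
Plan 5 vs Plan 4: Plan 5 wins 5–2.
Plan 5 vs Plan 3: Plan 3 wins 4–3.
Plan 4 vs Plan 3: Plan 3 wins 6–1.
Plan 3 beats each rival — Plan 5 (4–3), Plan 4 (6–1) — so Plan 3 is the Condorcet winner.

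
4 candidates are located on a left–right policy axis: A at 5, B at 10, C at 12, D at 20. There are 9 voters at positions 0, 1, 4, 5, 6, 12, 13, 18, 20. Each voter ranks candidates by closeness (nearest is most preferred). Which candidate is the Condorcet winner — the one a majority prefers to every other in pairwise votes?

A

With single-peaked preferences on a line, the Condorcet winner is the candidate closest to the median voter.
The median voter (position 6) is closest to A at 5.
Check: A vs D — voters closer to A: 6 of 9.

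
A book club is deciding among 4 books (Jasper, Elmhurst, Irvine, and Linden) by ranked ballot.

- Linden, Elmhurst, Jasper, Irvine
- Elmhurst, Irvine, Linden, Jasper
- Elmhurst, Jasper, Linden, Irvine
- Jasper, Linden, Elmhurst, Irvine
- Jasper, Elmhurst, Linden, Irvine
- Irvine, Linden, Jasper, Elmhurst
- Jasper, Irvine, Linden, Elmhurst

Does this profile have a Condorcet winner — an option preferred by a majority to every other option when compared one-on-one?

Head-to-head results (7 voters total):
Jasper vs Elmhurst: Jasper wins 4–3.
Jasper vs Irvine: Jasper wins 5–2.
Jasper vs Linden: Jasper wins 4–3.
Elmhurst vs Irvine: Elmhurst wins 5–2.
Elmhurst vs Linden: Linden wins 4–3.
Irvine vs Linden: Linden wins 4–3.
Jasper beats each rival — Elmhurst (4–3), Irvine (5–2), Linden (4–3) — so Jasper is the Condorcet winner.

Yes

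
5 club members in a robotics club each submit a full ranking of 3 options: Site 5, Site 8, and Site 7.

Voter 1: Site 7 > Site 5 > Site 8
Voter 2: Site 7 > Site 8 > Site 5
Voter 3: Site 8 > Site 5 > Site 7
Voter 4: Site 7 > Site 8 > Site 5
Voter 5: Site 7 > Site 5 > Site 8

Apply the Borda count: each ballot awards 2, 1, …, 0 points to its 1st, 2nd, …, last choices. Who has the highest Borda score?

Borda scores:
  Site 5: 1 + 0 + 1 + 0 + 1 = 3
  Site 8: 0 + 1 + 2 + 1 + 0 = 4
  Site 7: 2 + 2 + 0 + 2 + 2 = 8
Site 7 has the highest total.

Site 7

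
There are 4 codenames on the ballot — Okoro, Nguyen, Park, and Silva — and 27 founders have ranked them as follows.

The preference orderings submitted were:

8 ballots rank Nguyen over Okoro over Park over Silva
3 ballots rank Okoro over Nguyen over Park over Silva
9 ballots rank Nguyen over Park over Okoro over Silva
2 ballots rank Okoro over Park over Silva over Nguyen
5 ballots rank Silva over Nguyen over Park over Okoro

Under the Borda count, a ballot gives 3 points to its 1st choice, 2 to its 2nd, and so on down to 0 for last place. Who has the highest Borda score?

Borda scores:
  Okoro: 8·2 + 3·3 + 9·1 + 2·3 + 5·0 = 40
  Nguyen: 8·3 + 3·2 + 9·3 + 2·0 + 5·2 = 67
  Park: 8·1 + 3·1 + 9·2 + 2·2 + 5·1 = 38
  Silva: 8·0 + 3·0 + 9·0 + 2·1 + 5·3 = 17
Nguyen has the highest total.

Nguyen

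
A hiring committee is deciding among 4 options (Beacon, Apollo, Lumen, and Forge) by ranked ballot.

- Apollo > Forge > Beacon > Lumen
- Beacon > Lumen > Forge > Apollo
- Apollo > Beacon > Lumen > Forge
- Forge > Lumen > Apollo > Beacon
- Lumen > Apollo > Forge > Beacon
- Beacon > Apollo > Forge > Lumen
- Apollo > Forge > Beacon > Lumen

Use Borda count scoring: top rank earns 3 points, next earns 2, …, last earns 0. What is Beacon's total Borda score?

10

Borda scores:
  Beacon: 1 + 3 + 2 + 0 + 0 + 3 + 1 = 10
  Apollo: 3 + 0 + 3 + 1 + 2 + 2 + 3 = 14
  Lumen: 0 + 2 + 1 + 2 + 3 + 0 + 0 = 8
  Forge: 2 + 1 + 0 + 3 + 1 + 1 + 2 = 10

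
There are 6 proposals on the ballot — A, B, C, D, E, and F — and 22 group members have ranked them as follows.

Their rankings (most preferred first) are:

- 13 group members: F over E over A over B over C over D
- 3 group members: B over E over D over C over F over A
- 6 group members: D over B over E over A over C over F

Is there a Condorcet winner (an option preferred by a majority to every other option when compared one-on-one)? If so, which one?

F

Head-to-head results (22 voters total):
A vs B: A wins 13–9.
A vs C: A wins 19–3.
A vs D: A wins 13–9.
A vs E: E wins 22–0.
A vs F: F wins 16–6.
B vs C: B wins 22–0.
B vs D: B wins 16–6.
B vs E: E wins 13–9.
B vs F: F wins 13–9.
C vs D: C wins 13–9.
C vs E: E wins 22–0.
C vs F: F wins 13–9.
D vs E: E wins 16–6.
D vs F: F wins 13–9.
E vs F: F wins 13–9.
F beats each rival — A (16–6), B (13–9), C (13–9), D (13–9), E (13–9) — so F is the Condorcet winner.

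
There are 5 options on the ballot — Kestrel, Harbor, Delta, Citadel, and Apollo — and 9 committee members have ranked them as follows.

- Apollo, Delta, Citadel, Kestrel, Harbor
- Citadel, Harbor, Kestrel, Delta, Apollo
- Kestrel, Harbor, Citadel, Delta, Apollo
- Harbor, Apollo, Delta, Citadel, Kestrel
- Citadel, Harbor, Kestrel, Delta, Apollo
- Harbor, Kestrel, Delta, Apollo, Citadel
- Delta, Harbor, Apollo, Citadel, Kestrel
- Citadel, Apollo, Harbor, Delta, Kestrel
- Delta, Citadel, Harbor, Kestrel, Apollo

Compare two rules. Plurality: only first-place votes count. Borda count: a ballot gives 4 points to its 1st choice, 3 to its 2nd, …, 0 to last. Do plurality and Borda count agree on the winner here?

Plurality first-place counts: Kestrel 1, Harbor 2, Delta 2, Citadel 3, Apollo 1 → Citadel.
Borda totals: Kestrel 13, Harbor 24, Delta 19, Citadel 21, Apollo 13 → Harbor.
The two rules disagree: plurality picks Citadel, Borda picks Harbor.

No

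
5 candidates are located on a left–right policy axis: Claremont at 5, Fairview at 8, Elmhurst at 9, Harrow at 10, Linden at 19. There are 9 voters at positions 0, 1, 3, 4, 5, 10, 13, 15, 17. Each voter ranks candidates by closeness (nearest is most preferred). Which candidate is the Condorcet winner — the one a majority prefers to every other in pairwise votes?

Claremont

With single-peaked preferences on a line, the Condorcet winner is the candidate closest to the median voter.
The median voter (position 5) is closest to Claremont at 5.
Check: Claremont vs Linden — voters closer to Claremont: 6 of 9.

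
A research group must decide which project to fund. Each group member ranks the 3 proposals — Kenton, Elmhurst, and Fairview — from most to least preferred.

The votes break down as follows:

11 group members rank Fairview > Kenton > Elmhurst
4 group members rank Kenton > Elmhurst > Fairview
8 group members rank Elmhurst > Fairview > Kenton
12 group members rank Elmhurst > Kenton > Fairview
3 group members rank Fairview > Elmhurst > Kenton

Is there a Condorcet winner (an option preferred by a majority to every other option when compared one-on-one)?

Head-to-head results (38 voters total):
Kenton vs Elmhurst: Elmhurst wins 23–15.
Kenton vs Fairview: Fairview wins 22–16.
Elmhurst vs Fairview: Elmhurst wins 24–14.
Elmhurst beats each rival — Kenton (23–15), Fairview (24–14) — so Elmhurst is the Condorcet winner.

Yes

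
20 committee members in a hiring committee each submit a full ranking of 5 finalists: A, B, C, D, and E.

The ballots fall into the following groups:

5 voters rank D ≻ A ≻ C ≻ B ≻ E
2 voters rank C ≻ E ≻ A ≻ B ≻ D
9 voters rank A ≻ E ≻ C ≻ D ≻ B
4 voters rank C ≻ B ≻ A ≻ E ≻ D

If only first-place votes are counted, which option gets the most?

First-place vote totals:
  A: 9
  B: 0
  C: 6
  D: 5
  E: 0
A has the most first-place votes.

A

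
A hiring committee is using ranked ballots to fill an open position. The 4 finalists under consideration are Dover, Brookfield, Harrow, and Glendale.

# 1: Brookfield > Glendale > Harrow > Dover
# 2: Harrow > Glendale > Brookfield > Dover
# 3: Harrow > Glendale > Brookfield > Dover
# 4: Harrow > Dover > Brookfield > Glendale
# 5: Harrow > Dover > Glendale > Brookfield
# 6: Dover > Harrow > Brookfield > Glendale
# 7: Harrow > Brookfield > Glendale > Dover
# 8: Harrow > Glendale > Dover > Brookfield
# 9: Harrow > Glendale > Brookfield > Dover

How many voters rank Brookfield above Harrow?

Ballots ranking Brookfield above Harrow: 1.
Ballots ranking Harrow above Brookfield: 8.
So 1 of 9 voters prefer Brookfield to Harrow.

1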